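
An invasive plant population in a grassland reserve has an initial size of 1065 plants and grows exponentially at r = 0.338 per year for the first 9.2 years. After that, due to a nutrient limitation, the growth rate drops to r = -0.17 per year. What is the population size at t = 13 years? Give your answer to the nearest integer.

12511 plants

Phase 1: N(9.2) = 1065·e^(0.338×9.2) = 1065·e^3.11 = 23868.9.
Phase 2 runs for 13 − 9.2 = 3.8 years at r = -0.17.
N(13) = 23868.9·e^(-0.17×3.8) = 23868.9·e^-0.646 = 12510.6.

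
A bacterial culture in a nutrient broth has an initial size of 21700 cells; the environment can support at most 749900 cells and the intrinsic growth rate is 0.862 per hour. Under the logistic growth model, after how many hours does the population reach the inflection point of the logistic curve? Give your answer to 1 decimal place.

4.1 hours

Logistic growth is fastest at N = K/2 = 374950.
A = (K − N₀)/N₀ = 33.558. Set K/(1 + A·e^(−rt)) = K/2 → A·e^(−rt) = 1.
e^(−0.862t) = 1/33.558 = 0.0297995, so t = ln(33.558)/0.862 = 3.5133/0.862 = 4.0757.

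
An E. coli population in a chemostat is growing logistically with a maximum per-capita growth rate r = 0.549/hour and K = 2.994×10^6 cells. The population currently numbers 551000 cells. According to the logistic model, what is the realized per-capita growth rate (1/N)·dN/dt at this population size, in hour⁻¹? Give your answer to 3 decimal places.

0.448 per hour

(1/N)·dN/dt = r(1 − N/K) = 0.549 × (1 − 551000/2.994×10^6).
= 0.549 × 0.81597 = 0.44796.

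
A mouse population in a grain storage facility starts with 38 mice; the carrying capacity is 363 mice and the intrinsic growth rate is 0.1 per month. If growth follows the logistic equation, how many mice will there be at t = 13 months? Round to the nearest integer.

A = (K − N₀)/N₀ = (363 − 38)/38 = 8.5526.
N(t) = K/(1 + A·e^(−rt)) = 363/(1 + 8.5526×e^(−0.1×13)).
e^(−1.3) = 0.27253; denominator = 1 + 8.5526×0.27253 = 3.3309.
N = 363/3.3309 = 108.981.

109 mice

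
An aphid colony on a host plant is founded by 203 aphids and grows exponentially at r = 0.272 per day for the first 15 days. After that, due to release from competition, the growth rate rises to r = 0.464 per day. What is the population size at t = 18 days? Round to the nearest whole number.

48301 aphids

Phase 1: N(15) = 203·e^(0.272×15) = 203·e^4.08 = 12006.5.
Phase 2 runs for 18 − 15 = 3 days at r = 0.464.
N(18) = 12006.5·e^(0.464×3) = 12006.5·e^1.392 = 48300.9.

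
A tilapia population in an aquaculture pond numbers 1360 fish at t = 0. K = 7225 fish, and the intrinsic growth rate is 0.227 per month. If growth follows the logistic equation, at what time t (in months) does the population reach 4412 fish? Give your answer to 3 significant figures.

8.42 months

A = (K − N₀)/N₀ = (7225 − 1360)/1360 = 4.3125.
Solve 7225/(1 + 4.3125·e^(−0.227t)) = 4412: 1 + 4.3125·e^(−0.227t) = 1.6376, so e^(−0.227t) = 0.147844.
−0.227·t = ln(0.147844) = -1.9116, so t = 1.9116/0.227 = 8.4211.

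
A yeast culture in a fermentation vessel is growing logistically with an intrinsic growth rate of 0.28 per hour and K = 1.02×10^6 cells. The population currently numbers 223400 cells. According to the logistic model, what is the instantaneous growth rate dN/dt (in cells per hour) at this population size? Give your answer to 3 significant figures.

dN/dt = rN(1 − N/K) = 0.28 × 223400 × (1 − 223400/1.02×10^6).
1 − 223400/1.02×10^6 = 0.78098; dN/dt = 0.28 × 223400 × 0.78098 = 48852.

48900 cells per hour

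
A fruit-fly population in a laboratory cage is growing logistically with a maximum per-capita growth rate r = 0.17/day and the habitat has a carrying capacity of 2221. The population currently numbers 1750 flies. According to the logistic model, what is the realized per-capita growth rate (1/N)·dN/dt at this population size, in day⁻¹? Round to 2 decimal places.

0.04 per day

(1/N)·dN/dt = r(1 − N/K) = 0.17 × (1 − 1750/2221).
= 0.17 × 0.21207 = 0.036051.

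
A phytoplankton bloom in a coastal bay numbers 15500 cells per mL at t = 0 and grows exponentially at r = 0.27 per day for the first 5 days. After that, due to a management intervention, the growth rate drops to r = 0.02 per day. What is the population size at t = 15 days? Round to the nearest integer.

73028 cells per mL

Phase 1: N(5) = 15500·e^(0.27×5) = 15500·e^1.35 = 59790.1.
Phase 2 runs for 15 − 5 = 10 days at r = 0.02.
N(15) = 59790.1·e^(0.02×10) = 59790.1·e^0.2 = 73027.8.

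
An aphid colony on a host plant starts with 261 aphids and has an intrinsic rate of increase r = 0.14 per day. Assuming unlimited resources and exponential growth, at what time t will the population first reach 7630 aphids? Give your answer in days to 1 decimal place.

24.1 days

Set N₀·e^(rt) = 7630: e^(0.14·t) = 7630/261 = 29.234.
0.14·t = ln(29.234) = 3.3753, so t = 3.3753/0.14 = 24.109.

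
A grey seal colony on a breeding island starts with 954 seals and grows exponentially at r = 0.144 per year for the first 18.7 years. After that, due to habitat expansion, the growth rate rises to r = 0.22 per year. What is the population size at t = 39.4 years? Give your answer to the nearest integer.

Phase 1: N(18.7) = 954·e^(0.144×18.7) = 954·e^2.693 = 14093.4.
Phase 2 runs for 39.4 − 18.7 = 20.7 years at r = 0.22.
N(39.4) = 14093.4·e^(0.22×20.7) = 14093.4·e^4.554 = 1.33904×10^6.

1339040 seals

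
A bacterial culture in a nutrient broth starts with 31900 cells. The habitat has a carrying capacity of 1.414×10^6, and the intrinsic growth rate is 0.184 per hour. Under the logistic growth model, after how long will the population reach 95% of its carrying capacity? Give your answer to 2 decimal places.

36.48 hours

A = (K − N₀)/N₀ = (1.414×10^6 − 31900)/31900 = 43.326.
Solve 1.414×10^6/(1 + 43.326·e^(−0.184t)) = 1.3433×10^6: 1 + 43.326·e^(−0.184t) = 1.0526, so e^(−0.184t) = 0.00121478.
−0.184·t = ln(0.00121478) = -6.7132, so t = 6.7132/0.184 = 36.485.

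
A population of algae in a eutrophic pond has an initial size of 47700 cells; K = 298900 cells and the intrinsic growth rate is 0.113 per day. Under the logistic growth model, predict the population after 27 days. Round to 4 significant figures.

A = (K − N₀)/N₀ = (298900 − 47700)/47700 = 5.2662.
N(t) = K/(1 + A·e^(−rt)) = 298900/(1 + 5.2662×e^(−0.113×27)).
e^(−3.051) = 0.047312; denominator = 1 + 5.2662×0.047312 = 1.2492.
N = 298900/1.2492 = 239282.

239300 cells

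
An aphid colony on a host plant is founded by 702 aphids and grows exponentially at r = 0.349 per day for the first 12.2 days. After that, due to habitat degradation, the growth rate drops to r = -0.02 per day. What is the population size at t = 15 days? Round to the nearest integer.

46898 aphids

Phase 1: N(12.2) = 702·e^(0.349×12.2) = 702·e^4.258 = 49599.4.
Phase 2 runs for 15 − 12.2 = 2.8 days at r = -0.02.
N(15) = 49599.4·e^(-0.02×2.8) = 49599.4·e^-0.056 = 46898.1.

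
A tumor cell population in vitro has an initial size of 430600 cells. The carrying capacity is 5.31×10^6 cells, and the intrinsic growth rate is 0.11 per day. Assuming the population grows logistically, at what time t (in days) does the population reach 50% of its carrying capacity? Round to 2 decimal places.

22.07 days

A = (K − N₀)/N₀ = (5.31×10^6 − 430600)/430600 = 11.332.
Solve 5.31×10^6/(1 + 11.332·e^(−0.11t)) = 2.655×10^6: 1 + 11.332·e^(−0.11t) = 2, so e^(−0.11t) = 0.0882486.
−0.11·t = ln(0.0882486) = -2.4276, so t = 2.4276/0.11 = 22.069.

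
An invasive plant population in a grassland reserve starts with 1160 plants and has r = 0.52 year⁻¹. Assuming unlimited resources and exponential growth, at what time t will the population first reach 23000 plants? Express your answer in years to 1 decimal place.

5.7 years

Set N₀·e^(rt) = 23000: e^(0.52·t) = 23000/1160 = 19.828.
0.52·t = ln(19.828) = 2.9871, so t = 2.9871/0.52 = 5.7444.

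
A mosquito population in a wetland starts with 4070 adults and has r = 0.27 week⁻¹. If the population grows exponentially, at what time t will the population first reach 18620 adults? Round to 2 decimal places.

5.63 weeks

Set N₀·e^(rt) = 18620: e^(0.27·t) = 18620/4070 = 4.5749.
0.27·t = ln(4.5749) = 1.5206, so t = 1.5206/0.27 = 5.6318.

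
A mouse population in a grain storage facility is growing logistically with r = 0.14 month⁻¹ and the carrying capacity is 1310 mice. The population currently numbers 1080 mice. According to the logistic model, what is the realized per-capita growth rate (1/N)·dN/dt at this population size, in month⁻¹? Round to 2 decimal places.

(1/N)·dN/dt = r(1 − N/K) = 0.14 × (1 − 1080/1310).
= 0.14 × 0.17557 = 0.02458.

0.02 per month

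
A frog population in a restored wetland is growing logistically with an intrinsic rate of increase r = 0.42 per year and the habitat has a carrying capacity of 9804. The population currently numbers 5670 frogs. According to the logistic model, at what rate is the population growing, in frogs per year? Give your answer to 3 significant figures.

dN/dt = rN(1 − N/K) = 0.42 × 5670 × (1 − 5670/9804).
1 − 5670/9804 = 0.42166; dN/dt = 0.42 × 5670 × 0.42166 = 1004.2.

1000 frogs per year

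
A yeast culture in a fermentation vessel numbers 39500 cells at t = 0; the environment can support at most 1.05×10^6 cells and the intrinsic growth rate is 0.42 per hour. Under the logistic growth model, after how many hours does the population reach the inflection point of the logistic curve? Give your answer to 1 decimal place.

7.7 hours

Logistic growth is fastest at N = K/2 = 525000.
A = (K − N₀)/N₀ = 25.582. Set K/(1 + A·e^(−rt)) = K/2 → A·e^(−rt) = 1.
e^(−0.42t) = 1/25.582 = 0.0390896, so t = ln(25.582)/0.42 = 3.2419/0.42 = 7.7188.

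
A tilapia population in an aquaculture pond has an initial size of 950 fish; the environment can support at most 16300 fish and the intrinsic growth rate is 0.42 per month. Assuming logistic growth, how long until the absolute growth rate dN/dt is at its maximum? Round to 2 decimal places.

6.62 months

Logistic growth is fastest at N = K/2 = 8150.
A = (K − N₀)/N₀ = 16.158. Set K/(1 + A·e^(−rt)) = K/2 → A·e^(−rt) = 1.
e^(−0.42t) = 1/16.158 = 0.0618893, so t = ln(16.158)/0.42 = 2.7824/0.42 = 6.6248.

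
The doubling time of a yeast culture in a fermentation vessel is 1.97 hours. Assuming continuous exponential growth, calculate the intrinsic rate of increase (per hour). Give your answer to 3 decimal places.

0.352 per hour

r = ln(2)/t_d = 0.6931/1.97 = 0.35185.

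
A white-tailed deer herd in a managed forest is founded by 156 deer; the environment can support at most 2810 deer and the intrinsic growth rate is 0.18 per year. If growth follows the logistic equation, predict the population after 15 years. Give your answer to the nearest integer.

1311 deer

A = (K − N₀)/N₀ = (2810 − 156)/156 = 17.013.
N(t) = K/(1 + A·e^(−rt)) = 2810/(1 + 17.013×e^(−0.18×15)).
e^(−2.7) = 0.067206; denominator = 1 + 17.013×0.067206 = 2.1434.
N = 2810/2.1434 = 1311.03.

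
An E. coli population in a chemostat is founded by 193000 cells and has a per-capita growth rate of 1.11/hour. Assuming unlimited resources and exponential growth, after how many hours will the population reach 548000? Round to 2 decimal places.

0.94 hours

Set N₀·e^(rt) = 548000: e^(1.11·t) = 548000/193000 = 2.8394.
1.11·t = ln(2.8394) = 1.0436, so t = 1.0436/1.11 = 0.94017.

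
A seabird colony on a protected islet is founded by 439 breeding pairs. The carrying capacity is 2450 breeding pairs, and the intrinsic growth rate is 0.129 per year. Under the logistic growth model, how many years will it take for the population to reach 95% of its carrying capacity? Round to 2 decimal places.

A = (K − N₀)/N₀ = (2450 − 439)/439 = 4.5809.
Solve 2450/(1 + 4.5809·e^(−0.129t)) = 2327.5: 1 + 4.5809·e^(−0.129t) = 1.0526, so e^(−0.129t) = 0.0114894.
−0.129·t = ln(0.0114894) = -4.4663, so t = 4.4663/0.129 = 34.623.

34.62 years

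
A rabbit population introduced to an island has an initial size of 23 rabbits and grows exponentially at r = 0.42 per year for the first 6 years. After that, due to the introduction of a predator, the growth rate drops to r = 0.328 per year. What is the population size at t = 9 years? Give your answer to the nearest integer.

Phase 1: N(6) = 23·e^(0.42×6) = 23·e^2.52 = 285.858.
Phase 2 runs for 9 − 6 = 3 years at r = 0.328.
N(9) = 285.858·e^(0.328×3) = 285.858·e^0.984 = 764.708.

765 rabbits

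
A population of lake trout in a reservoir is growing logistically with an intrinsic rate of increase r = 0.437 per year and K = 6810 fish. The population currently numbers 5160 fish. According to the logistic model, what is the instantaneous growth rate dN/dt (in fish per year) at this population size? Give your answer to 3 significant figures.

546 fish per year

dN/dt = rN(1 − N/K) = 0.437 × 5160 × (1 − 5160/6810).
1 − 5160/6810 = 0.24229; dN/dt = 0.437 × 5160 × 0.24229 = 546.35.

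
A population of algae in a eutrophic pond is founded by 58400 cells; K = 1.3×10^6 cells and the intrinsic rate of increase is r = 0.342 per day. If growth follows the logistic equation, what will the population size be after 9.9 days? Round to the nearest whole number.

755958 cells

A = (K − N₀)/N₀ = (1.3×10^6 − 58400)/58400 = 21.26.
N(t) = K/(1 + A·e^(−rt)) = 1.3×10^6/(1 + 21.26×e^(−0.342×9.9)).
e^(−3.386) = 0.033851; denominator = 1 + 21.26×0.033851 = 1.7197.
N = 1.3×10^6/1.7197 = 755958.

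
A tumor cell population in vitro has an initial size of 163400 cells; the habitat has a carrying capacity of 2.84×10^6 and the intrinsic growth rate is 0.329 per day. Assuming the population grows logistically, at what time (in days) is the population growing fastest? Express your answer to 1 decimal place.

Logistic growth is fastest at N = K/2 = 1.42×10^6.
A = (K − N₀)/N₀ = 16.381. Set K/(1 + A·e^(−rt)) = K/2 → A·e^(−rt) = 1.
e^(−0.329t) = 1/16.381 = 0.0610476, so t = ln(16.381)/0.329 = 2.7961/0.329 = 8.4988.

8.5 days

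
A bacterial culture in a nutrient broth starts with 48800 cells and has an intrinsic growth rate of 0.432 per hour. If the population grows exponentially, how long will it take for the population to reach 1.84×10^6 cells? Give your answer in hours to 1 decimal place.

8.4 hours

Set N₀·e^(rt) = 1.84×10^6: e^(0.432·t) = 1.84×10^6/48800 = 37.705.
0.432·t = ln(37.705) = 3.6298, so t = 3.6298/0.432 = 8.4023.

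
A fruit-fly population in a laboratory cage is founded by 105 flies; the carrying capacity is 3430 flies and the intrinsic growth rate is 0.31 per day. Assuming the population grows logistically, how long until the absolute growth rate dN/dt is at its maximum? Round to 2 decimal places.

Logistic growth is fastest at N = K/2 = 1715.
A = (K − N₀)/N₀ = 31.667. Set K/(1 + A·e^(−rt)) = K/2 → A·e^(−rt) = 1.
e^(−0.31t) = 1/31.667 = 0.0315789, so t = ln(31.667)/0.31 = 3.4553/0.31 = 11.146.

11.15 days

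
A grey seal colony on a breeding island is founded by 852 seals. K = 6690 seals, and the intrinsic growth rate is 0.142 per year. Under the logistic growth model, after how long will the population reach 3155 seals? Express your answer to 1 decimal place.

12.8 years

A = (K − N₀)/N₀ = (6690 − 852)/852 = 6.8521.
Solve 6690/(1 + 6.8521·e^(−0.142t)) = 3155: 1 + 6.8521·e^(−0.142t) = 2.1204, so e^(−0.142t) = 0.163518.
−0.142·t = ln(0.163518) = -1.8108, so t = 1.8108/0.142 = 12.752.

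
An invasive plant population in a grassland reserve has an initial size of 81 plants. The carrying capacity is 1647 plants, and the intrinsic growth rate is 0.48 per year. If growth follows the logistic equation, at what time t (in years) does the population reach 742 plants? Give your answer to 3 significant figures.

A = (K − N₀)/N₀ = (1647 − 81)/81 = 19.333.
Solve 1647/(1 + 19.333·e^(−0.48t)) = 742: 1 + 19.333·e^(−0.48t) = 2.2197, so e^(−0.48t) = 0.0630867.
−0.48·t = ln(0.0630867) = -2.7632, so t = 2.7632/0.48 = 5.7568.

5.76 years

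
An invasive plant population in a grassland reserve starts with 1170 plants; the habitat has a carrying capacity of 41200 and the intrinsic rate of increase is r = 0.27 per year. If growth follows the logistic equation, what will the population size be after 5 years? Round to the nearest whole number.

4174 plants

A = (K − N₀)/N₀ = (41200 − 1170)/1170 = 34.214.
N(t) = K/(1 + A·e^(−rt)) = 41200/(1 + 34.214×e^(−0.27×5)).
e^(−1.35) = 0.25924; denominator = 1 + 34.214×0.25924 = 9.8696.
N = 41200/9.8696 = 4174.45.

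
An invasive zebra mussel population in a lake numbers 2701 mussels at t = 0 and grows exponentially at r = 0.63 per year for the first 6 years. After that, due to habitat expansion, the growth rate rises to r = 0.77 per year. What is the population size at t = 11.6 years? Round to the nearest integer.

8827455 mussels

Phase 1: N(6) = 2701·e^(0.63×6) = 2701·e^3.78 = 118347.
Phase 2 runs for 11.6 − 6 = 5.6 years at r = 0.77.
N(11.6) = 118347·e^(0.77×5.6) = 118347·e^4.312 = 8.827455×10^6.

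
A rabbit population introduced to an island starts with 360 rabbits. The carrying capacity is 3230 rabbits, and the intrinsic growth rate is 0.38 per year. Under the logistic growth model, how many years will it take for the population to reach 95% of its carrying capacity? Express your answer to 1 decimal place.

13.2 years

A = (K − N₀)/N₀ = (3230 − 360)/360 = 7.9722.
Solve 3230/(1 + 7.9722·e^(−0.38t)) = 3068.5: 1 + 7.9722·e^(−0.38t) = 1.0526, so e^(−0.38t) = 0.00660187.
−0.38·t = ln(0.00660187) = -5.0204, so t = 5.0204/0.38 = 13.212.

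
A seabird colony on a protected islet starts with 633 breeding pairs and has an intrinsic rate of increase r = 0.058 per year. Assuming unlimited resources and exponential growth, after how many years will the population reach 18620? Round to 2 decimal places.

Set N₀·e^(rt) = 18620: e^(0.058·t) = 18620/633 = 29.415.
0.058·t = ln(29.415) = 3.3815, so t = 3.3815/0.058 = 58.302.

58.30 years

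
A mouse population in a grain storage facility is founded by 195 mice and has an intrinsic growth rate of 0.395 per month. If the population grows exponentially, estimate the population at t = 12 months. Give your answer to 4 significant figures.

22310 mice

N(t) = N₀·e^(rt) = 195 × e^(0.395×12) = 195 × e^4.74.
e^4.74 ≈ 114.43, so N ≈ 195 × 114.43 = 22314.7.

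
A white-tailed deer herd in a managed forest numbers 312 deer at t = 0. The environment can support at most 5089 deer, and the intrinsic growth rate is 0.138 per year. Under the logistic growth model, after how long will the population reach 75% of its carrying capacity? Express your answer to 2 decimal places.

27.73 years

A = (K − N₀)/N₀ = (5089 − 312)/312 = 15.311.
Solve 5089/(1 + 15.311·e^(−0.138t)) = 3816.75: 1 + 15.311·e^(−0.138t) = 1.3333, so e^(−0.138t) = 0.021771.
−0.138·t = ln(0.021771) = -3.8272, so t = 3.8272/0.138 = 27.733.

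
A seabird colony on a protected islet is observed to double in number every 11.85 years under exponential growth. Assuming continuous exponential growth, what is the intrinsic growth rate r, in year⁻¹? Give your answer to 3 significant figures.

r = ln(2)/t_d = 0.6931/11.85 = 0.058493.

0.0585 per year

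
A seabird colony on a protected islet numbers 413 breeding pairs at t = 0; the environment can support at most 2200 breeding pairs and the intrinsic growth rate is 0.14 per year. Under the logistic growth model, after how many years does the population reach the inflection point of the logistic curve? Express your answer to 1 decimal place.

Logistic growth is fastest at N = K/2 = 1100.
A = (K − N₀)/N₀ = 4.3269. Set K/(1 + A·e^(−rt)) = K/2 → A·e^(−rt) = 1.
e^(−0.14t) = 1/4.3269 = 0.231114, so t = ln(4.3269)/0.14 = 1.4648/0.14 = 10.463.

10.5 years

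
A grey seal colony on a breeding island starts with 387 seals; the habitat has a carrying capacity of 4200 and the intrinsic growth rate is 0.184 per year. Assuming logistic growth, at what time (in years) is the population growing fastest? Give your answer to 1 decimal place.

12.4 years

Logistic growth is fastest at N = K/2 = 2100.
A = (K − N₀)/N₀ = 9.8527. Set K/(1 + A·e^(−rt)) = K/2 → A·e^(−rt) = 1.
e^(−0.184t) = 1/9.8527 = 0.101495, so t = ln(9.8527)/0.184 = 2.2877/0.184 = 12.433.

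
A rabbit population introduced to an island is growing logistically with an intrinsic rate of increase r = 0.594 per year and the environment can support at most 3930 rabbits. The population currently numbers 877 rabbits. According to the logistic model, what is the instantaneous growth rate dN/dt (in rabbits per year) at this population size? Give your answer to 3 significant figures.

405 rabbits per year

dN/dt = rN(1 − N/K) = 0.594 × 877 × (1 − 877/3930).
1 − 877/3930 = 0.77684; dN/dt = 0.594 × 877 × 0.77684 = 404.69.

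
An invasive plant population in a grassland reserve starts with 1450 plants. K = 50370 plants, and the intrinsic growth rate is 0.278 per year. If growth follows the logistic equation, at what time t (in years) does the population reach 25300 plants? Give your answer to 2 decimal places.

12.69 years

A = (K − N₀)/N₀ = (50370 − 1450)/1450 = 33.738.
Solve 50370/(1 + 33.738·e^(−0.278t)) = 25300: 1 + 33.738·e^(−0.278t) = 1.9909, so e^(−0.278t) = 0.0293708.
−0.278·t = ln(0.0293708) = -3.5278, so t = 3.5278/0.278 = 12.69.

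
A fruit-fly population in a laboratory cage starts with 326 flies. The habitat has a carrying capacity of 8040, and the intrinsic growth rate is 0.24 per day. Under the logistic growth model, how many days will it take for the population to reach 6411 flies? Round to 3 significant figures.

A = (K − N₀)/N₀ = (8040 − 326)/326 = 23.663.
Solve 8040/(1 + 23.663·e^(−0.24t)) = 6411: 1 + 23.663·e^(−0.24t) = 1.2541, so e^(−0.24t) = 0.0107382.
−0.24·t = ln(0.0107382) = -4.5339, so t = 4.5339/0.24 = 18.891.

18.9 days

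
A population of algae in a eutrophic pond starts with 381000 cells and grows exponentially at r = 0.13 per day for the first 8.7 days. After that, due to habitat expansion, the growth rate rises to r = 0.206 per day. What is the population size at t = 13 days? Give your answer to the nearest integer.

2862926 cells

Phase 1: N(8.7) = 381000·e^(0.13×8.7) = 381000·e^1.131 = 1.180625×10^6.
Phase 2 runs for 13 − 8.7 = 4.3 days at r = 0.206.
N(13) = 1.180625×10^6·e^(0.206×4.3) = 1.180625×10^6·e^0.8858 = 2.862926×10^6.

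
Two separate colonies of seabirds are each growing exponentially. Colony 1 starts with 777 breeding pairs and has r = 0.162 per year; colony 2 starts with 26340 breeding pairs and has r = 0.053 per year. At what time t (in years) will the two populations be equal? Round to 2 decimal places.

Set 777·e^(0.162t) = 26340·e^(0.053t).
e^((0.162 − 0.053)t) = 26340/777 → e^(0.109·t) = 33.9.
0.109·t = ln(33.9) = 3.5234, so t = 3.5234/0.109 = 32.325.

32.32 years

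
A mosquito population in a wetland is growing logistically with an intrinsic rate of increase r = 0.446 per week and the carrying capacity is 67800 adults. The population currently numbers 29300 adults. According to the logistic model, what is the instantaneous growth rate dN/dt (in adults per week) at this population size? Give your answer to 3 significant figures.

dN/dt = rN(1 − N/K) = 0.446 × 29300 × (1 − 29300/67800).
1 − 29300/67800 = 0.56785; dN/dt = 0.446 × 29300 × 0.56785 = 7420.5.

7420 adults per week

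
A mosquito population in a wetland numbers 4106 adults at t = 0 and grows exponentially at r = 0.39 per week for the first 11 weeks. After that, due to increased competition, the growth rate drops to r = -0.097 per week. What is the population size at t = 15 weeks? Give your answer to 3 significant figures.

Phase 1: N(11) = 4106·e^(0.39×11) = 4106·e^4.29 = 299600.
Phase 2 runs for 15 − 11 = 4 weeks at r = -0.097.
N(15) = 299600·e^(-0.097×4) = 299600·e^-0.388 = 203253.

203000 adults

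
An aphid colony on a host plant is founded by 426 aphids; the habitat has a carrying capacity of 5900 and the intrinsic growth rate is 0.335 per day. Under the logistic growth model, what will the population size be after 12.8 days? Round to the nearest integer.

A = (K − N₀)/N₀ = (5900 − 426)/426 = 12.85.
N(t) = K/(1 + A·e^(−rt)) = 5900/(1 + 12.85×e^(−0.335×12.8)).
e^(−4.288) = 0.013732; denominator = 1 + 12.85×0.013732 = 1.1765.
N = 5900/1.1765 = 5015.06.

5015 aphids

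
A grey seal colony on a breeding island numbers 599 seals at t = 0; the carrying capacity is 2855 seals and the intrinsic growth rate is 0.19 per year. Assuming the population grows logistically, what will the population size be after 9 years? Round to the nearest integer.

1698 seals

A = (K − N₀)/N₀ = (2855 − 599)/599 = 3.7663.
N(t) = K/(1 + A·e^(−rt)) = 2855/(1 + 3.7663×e^(−0.19×9)).
e^(−1.71) = 0.18087; denominator = 1 + 3.7663×0.18087 = 1.6812.
N = 2855/1.6812 = 1698.2.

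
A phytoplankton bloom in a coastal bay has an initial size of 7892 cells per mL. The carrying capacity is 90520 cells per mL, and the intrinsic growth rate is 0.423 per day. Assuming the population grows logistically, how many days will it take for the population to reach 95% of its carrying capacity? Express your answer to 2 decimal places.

A = (K − N₀)/N₀ = (90520 − 7892)/7892 = 10.47.
Solve 90520/(1 + 10.47·e^(−0.423t)) = 85994: 1 + 10.47·e^(−0.423t) = 1.0526, so e^(−0.423t) = 0.00502697.
−0.423·t = ln(0.00502697) = -5.2929, so t = 5.2929/0.423 = 12.513.

12.51 days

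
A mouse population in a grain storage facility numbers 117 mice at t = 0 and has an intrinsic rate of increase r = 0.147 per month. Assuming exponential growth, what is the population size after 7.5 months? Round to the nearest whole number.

N(t) = N₀·e^(rt) = 117 × e^(0.147×7.5) = 117 × e^1.103.
e^1.103 ≈ 3.0117, so N ≈ 117 × 3.0117 = 352.367.

352 mice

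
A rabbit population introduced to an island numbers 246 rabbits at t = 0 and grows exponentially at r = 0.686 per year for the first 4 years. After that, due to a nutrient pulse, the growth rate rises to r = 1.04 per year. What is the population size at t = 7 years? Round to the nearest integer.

Phase 1: N(4) = 246·e^(0.686×4) = 246·e^2.744 = 3825.07.
Phase 2 runs for 7 − 4 = 3 years at r = 1.04.
N(7) = 3825.07·e^(1.04×3) = 3825.07·e^3.12 = 86623.9.

86624 rabbits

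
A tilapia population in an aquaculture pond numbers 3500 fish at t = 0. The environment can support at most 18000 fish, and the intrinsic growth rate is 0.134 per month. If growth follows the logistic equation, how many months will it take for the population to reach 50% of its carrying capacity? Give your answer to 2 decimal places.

A = (K − N₀)/N₀ = (18000 − 3500)/3500 = 4.1429.
Solve 18000/(1 + 4.1429·e^(−0.134t)) = 9000: 1 + 4.1429·e^(−0.134t) = 2, so e^(−0.134t) = 0.241379.
−0.134·t = ln(0.241379) = -1.4214, so t = 1.4214/0.134 = 10.607.

10.61 months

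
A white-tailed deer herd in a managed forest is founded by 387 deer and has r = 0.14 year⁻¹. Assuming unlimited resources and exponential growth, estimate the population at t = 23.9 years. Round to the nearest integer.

10987 deer

N(t) = N₀·e^(rt) = 387 × e^(0.14×23.9) = 387 × e^3.346.
e^3.346 ≈ 28.389, so N ≈ 387 × 28.389 = 10986.5.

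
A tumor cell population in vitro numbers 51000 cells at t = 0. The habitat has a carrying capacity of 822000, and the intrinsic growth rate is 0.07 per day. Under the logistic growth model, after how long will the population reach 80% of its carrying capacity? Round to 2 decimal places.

58.60 days

A = (K − N₀)/N₀ = (822000 − 51000)/51000 = 15.118.
Solve 822000/(1 + 15.118·e^(−0.07t)) = 657600: 1 + 15.118·e^(−0.07t) = 1.25, so e^(−0.07t) = 0.016537.
−0.07·t = ln(0.016537) = -4.1022, so t = 4.1022/0.07 = 58.602.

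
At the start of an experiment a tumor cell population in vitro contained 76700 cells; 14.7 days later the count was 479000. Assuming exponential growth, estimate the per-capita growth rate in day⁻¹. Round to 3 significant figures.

From N(t) = N₀·e^(rt): e^(r·14.7) = 479000/76700 = 6.2451.
r·14.7 = ln(6.2451) = 1.8318, so r = 1.8318/14.7 = 0.12461.

0.125 per day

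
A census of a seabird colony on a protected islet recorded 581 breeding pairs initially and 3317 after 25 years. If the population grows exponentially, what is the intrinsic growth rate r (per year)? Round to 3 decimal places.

From N(t) = N₀·e^(rt): e^(r·25) = 3317/581 = 5.7091.
r·25 = ln(5.7091) = 1.7421, so r = 1.7421/25 = 0.069683.

0.070 per year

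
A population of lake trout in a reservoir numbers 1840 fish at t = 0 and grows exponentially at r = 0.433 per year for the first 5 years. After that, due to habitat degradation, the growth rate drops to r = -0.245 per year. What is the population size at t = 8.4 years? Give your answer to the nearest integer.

6971 fish

Phase 1: N(5) = 1840·e^(0.433×5) = 1840·e^2.165 = 16034.9.
Phase 2 runs for 8.4 − 5 = 3.4 years at r = -0.245.
N(8.4) = 16034.9·e^(-0.245×3.4) = 16034.9·e^-0.833 = 6971.05.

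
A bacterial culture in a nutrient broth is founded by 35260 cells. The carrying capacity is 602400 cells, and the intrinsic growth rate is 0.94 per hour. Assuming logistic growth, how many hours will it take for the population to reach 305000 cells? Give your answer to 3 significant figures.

2.98 hours

A = (K − N₀)/N₀ = (602400 − 35260)/35260 = 16.085.
Solve 602400/(1 + 16.085·e^(−0.94t)) = 305000: 1 + 16.085·e^(−0.94t) = 1.9751, so e^(−0.94t) = 0.0606224.
−0.94·t = ln(0.0606224) = -2.8031, so t = 2.8031/0.94 = 2.982.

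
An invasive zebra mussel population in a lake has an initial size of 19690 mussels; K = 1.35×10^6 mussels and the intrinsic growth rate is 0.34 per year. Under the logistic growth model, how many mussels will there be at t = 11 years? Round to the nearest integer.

518256 mussels

A = (K − N₀)/N₀ = (1.35×10^6 − 19690)/19690 = 67.563.
N(t) = K/(1 + A·e^(−rt)) = 1.35×10^6/(1 + 67.563×e^(−0.34×11)).
e^(−3.74) = 0.023754; denominator = 1 + 67.563×0.023754 = 2.6049.
N = 1.35×10^6/2.6049 = 518256.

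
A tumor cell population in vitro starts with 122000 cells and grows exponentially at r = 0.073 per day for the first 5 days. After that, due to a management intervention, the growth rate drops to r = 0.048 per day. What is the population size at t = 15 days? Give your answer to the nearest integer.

Phase 1: N(5) = 122000·e^(0.073×5) = 122000·e^0.365 = 175743.
Phase 2 runs for 15 − 5 = 10 days at r = 0.048.
N(15) = 175743·e^(0.048×10) = 175743·e^0.48 = 284013.

284013 cells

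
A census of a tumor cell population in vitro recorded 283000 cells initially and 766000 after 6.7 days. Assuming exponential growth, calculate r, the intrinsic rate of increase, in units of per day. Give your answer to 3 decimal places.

0.149 per day

From N(t) = N₀·e^(rt): e^(r·6.7) = 766000/283000 = 2.7067.
r·6.7 = ln(2.7067) = 0.99574, so r = 0.99574/6.7 = 0.14862.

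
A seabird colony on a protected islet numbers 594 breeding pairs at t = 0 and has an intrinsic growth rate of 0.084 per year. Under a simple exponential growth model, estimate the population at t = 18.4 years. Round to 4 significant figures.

N(t) = N₀·e^(rt) = 594 × e^(0.084×18.4) = 594 × e^1.546.
e^1.546 ≈ 4.6908, so N ≈ 594 × 4.6908 = 2786.33.

2786 breeding pairs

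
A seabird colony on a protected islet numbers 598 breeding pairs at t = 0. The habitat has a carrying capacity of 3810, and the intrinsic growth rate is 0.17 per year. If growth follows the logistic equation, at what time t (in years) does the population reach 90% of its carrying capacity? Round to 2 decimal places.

A = (K − N₀)/N₀ = (3810 − 598)/598 = 5.3712.
Solve 3810/(1 + 5.3712·e^(−0.17t)) = 3429: 1 + 5.3712·e^(−0.17t) = 1.1111, so e^(−0.17t) = 0.0206863.
−0.17·t = ln(0.0206863) = -3.8783, so t = 3.8783/0.17 = 22.813.

22.81 years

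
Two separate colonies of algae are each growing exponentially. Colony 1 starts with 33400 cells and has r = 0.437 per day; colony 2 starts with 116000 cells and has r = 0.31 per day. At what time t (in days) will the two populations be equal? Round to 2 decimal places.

Set 33400·e^(0.437t) = 116000·e^(0.31t).
e^((0.437 − 0.31)t) = 116000/33400 → e^(0.127·t) = 3.4731.
0.127·t = ln(3.4731) = 1.245, so t = 1.245/0.127 = 9.8034.

9.80 days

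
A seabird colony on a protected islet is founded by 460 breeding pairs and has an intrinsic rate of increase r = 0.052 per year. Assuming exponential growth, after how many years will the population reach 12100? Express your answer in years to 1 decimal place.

62.9 years

Set N₀·e^(rt) = 12100: e^(0.052·t) = 12100/460 = 26.304.
0.052·t = ln(26.304) = 3.2697, so t = 3.2697/0.052 = 62.88.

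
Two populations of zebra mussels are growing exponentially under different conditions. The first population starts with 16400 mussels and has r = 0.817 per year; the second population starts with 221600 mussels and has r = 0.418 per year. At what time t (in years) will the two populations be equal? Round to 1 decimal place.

Set 16400·e^(0.817t) = 221600·e^(0.418t).
e^((0.817 − 0.418)t) = 221600/16400 → e^(0.399·t) = 13.512.
0.399·t = ln(13.512) = 2.6036, so t = 2.6036/0.399 = 6.5253.

6.5 years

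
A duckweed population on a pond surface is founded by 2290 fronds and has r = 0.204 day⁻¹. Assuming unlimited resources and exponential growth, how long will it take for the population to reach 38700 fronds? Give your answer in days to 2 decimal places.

13.86 days

Set N₀·e^(rt) = 38700: e^(0.204·t) = 38700/2290 = 16.9.
0.204·t = ln(16.9) = 2.8273, so t = 2.8273/0.204 = 13.859.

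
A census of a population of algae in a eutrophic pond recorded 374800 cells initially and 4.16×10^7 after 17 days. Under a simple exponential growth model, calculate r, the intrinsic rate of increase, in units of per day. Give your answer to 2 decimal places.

From N(t) = N₀·e^(rt): e^(r·17) = 4.16×10^7/374800 = 110.99.
r·17 = ln(110.99) = 4.7095, so r = 4.7095/17 = 0.27703.

0.28 per day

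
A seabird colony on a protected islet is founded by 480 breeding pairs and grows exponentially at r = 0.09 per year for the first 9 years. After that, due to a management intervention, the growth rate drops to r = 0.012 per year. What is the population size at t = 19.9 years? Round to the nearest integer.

1230 breeding pairs

Phase 1: N(9) = 480·e^(0.09×9) = 480·e^0.81 = 1079.
Phase 2 runs for 19.9 − 9 = 10.9 years at r = 0.012.
N(19.9) = 1079·e^(0.012×10.9) = 1079·e^0.1308 = 1229.77.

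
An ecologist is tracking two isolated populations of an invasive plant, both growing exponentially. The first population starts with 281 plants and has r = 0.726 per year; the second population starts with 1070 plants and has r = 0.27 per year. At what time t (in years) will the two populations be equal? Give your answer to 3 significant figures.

Set 281·e^(0.726t) = 1070·e^(0.27t).
e^((0.726 − 0.27)t) = 1070/281 → e^(0.456·t) = 3.8078.
0.456·t = ln(3.8078) = 1.3371, so t = 1.3371/0.456 = 2.9321.

2.93 years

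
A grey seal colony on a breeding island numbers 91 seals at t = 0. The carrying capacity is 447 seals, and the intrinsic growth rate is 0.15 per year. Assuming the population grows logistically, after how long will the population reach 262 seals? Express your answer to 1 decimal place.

A = (K − N₀)/N₀ = (447 − 91)/91 = 3.9121.
Solve 447/(1 + 3.9121·e^(−0.15t)) = 262: 1 + 3.9121·e^(−0.15t) = 1.7061, so e^(−0.15t) = 0.180494.
−0.15·t = ln(0.180494) = -1.7121, so t = 1.7121/0.15 = 11.414.

11.4 years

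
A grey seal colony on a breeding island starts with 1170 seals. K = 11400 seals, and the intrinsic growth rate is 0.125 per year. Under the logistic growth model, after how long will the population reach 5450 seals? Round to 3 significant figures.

16.6 years

A = (K − N₀)/N₀ = (11400 − 1170)/1170 = 8.7436.
Solve 11400/(1 + 8.7436·e^(−0.125t)) = 5450: 1 + 8.7436·e^(−0.125t) = 2.0917, so e^(−0.125t) = 0.124862.
−0.125·t = ln(0.124862) = -2.0805, so t = 2.0805/0.125 = 16.644.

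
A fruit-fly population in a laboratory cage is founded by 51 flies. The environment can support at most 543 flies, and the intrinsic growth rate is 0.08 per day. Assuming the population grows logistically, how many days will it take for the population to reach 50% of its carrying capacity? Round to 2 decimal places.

A = (K − N₀)/N₀ = (543 − 51)/51 = 9.6471.
Solve 543/(1 + 9.6471·e^(−0.08t)) = 271.5: 1 + 9.6471·e^(−0.08t) = 2, so e^(−0.08t) = 0.103659.
−0.08·t = ln(0.103659) = -2.2667, so t = 2.2667/0.08 = 28.333.

28.33 days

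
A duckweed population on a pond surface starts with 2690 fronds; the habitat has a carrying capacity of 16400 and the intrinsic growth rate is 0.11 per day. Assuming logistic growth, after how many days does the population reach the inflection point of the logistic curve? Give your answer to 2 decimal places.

14.81 days

Logistic growth is fastest at N = K/2 = 8200.
A = (K − N₀)/N₀ = 5.0967. Set K/(1 + A·e^(−rt)) = K/2 → A·e^(−rt) = 1.
e^(−0.11t) = 1/5.0967 = 0.196207, so t = ln(5.0967)/0.11 = 1.6286/0.11 = 14.805.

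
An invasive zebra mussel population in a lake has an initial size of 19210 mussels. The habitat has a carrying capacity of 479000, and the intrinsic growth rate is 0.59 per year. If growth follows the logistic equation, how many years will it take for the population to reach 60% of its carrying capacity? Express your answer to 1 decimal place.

A = (K − N₀)/N₀ = (479000 − 19210)/19210 = 23.935.
Solve 479000/(1 + 23.935·e^(−0.59t)) = 287400: 1 + 23.935·e^(−0.59t) = 1.6667, so e^(−0.59t) = 0.0278533.
−0.59·t = ln(0.0278533) = -3.5808, so t = 3.5808/0.59 = 6.0692.

6.1 years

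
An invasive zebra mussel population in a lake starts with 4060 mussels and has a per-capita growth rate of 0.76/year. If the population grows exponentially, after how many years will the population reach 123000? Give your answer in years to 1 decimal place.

4.5 years

Set N₀·e^(rt) = 123000: e^(0.76·t) = 123000/4060 = 30.296.
0.76·t = ln(30.296) = 3.411, so t = 3.411/0.76 = 4.4882.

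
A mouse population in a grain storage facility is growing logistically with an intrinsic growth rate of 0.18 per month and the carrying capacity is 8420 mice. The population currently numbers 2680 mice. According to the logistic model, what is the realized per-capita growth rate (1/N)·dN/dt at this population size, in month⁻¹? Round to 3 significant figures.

0.123 per month

(1/N)·dN/dt = r(1 − N/K) = 0.18 × (1 − 2680/8420).
= 0.18 × 0.68171 = 0.12271.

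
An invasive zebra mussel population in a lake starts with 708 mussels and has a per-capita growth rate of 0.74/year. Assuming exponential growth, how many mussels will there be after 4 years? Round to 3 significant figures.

N(t) = N₀·e^(rt) = 708 × e^(0.74×4) = 708 × e^2.96.
e^2.96 ≈ 19.298, so N ≈ 708 × 19.298 = 13663.

13700 mussels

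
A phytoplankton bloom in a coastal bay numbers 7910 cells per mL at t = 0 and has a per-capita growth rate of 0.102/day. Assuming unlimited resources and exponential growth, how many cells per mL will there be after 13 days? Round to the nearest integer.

N(t) = N₀·e^(rt) = 7910 × e^(0.102×13) = 7910 × e^1.326.
e^1.326 ≈ 3.7659, so N ≈ 7910 × 3.7659 = 29788.7.

29789 cells per mL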